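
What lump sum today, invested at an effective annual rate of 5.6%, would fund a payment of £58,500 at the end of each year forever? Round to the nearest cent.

PV = PMT / i = 58500 / 0.056 = 1,044,642.8571

£1,044,642.86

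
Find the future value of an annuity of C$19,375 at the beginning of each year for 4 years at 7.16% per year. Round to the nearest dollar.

C$92,402

FV = PMT · [(1+i)^n − 1] / i × (1+i) = 19375 · 4.769127 = 92,401.8393
(Beginning-of-period payments → annuity-due factor ×(1+i).)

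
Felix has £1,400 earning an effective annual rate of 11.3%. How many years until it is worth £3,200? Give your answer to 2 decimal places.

7.72 years

n = ln(3200/1400) / ln(1+0.113) = ln(2.28571) / 0.107059 = 7.7217 years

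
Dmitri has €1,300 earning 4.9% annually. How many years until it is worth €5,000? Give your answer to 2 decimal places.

28.16 years

(1+i)^n = 5000/1300 = 3.84615, so n = ln 3.84615 / ln 1.049 = 28.1595 years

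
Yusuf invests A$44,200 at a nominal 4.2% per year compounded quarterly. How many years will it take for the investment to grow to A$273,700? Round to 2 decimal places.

43.64 years

Periodic rate i = 0.042/4 = 0.0105.
n = ln(273700/44200) / ln(1+0.0105) = ln(6.19231) / 0.010445 = 174.5584 quarters
= 174.5584/4 years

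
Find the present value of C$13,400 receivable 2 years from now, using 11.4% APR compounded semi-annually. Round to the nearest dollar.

C$10,735

Periodic rate i = 0.114/2 = 0.057; n = 2 × 2 = 4 periods.
Discount factor = (1+0.057)^(−4) = 0.801125; PV = 13,400 × 0.801125 = 10,735.0692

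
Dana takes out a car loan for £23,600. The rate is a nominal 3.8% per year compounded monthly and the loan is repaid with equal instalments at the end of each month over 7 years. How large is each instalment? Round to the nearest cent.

i = 0.038/12 = 0.00316667 per month; n = 7·12 = 84.
PMT = 23600 / ( [1 − (1+0.00316667)^(−84)] / 0.00316667 ) = 23600 / 73.654322 = 320.4157

£320.42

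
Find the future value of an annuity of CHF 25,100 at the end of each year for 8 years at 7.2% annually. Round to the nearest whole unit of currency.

CHF 259,383

Accumulation factor s(8|0.072) = 10.333992; FV = 25100 × 10.333992 = 259,383.1891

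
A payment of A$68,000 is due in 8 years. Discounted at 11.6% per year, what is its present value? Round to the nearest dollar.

A$28,262

PV = FV·(1+i)^(−n) = 68,000 × 0.415610 = 28,261.5096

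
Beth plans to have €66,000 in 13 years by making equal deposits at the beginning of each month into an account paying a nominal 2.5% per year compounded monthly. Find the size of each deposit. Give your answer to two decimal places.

With 12 periods per year: i = 0.00208333, n = 156.
PMT = 66000 / ( [(1+0.00208333)^156 − 1] / 0.00208333 × (1+i) ) = 66000 / 184.493718 = 357.7358

€357.74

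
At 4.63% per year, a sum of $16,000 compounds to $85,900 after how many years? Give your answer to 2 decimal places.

(1+i)^n = 85900/16000 = 5.36875, so n = ln 5.36875 / ln 1.0463 = 37.1319 years

37.13 years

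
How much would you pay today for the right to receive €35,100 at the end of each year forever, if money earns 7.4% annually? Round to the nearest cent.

PV = C/r = 35100/0.074 = 474,324.3243

€474,324.32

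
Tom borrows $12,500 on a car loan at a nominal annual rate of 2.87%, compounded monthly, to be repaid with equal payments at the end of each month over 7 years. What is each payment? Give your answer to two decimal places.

i = 0.0287/12 = 0.00239167 per month; n = 7·12 = 84.
PMT = 12500 / ( [1 − (1+0.00239167)^(−84)] / 0.00239167 ) = 12500 / 76.017928 = 164.4349

$164.43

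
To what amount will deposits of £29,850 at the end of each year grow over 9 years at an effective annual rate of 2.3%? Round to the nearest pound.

£294,739

Accumulation factor s(9|0.023) = 9.874005; FV = 29850 × 9.874005 = 294,739.0447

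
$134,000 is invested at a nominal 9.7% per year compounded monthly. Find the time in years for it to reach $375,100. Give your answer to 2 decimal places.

10.65 years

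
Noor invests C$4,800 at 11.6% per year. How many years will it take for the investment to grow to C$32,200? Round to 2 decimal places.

(1+i)^n = 32200/4800 = 6.70833, so n = ln 6.70833 / ln 1.116 = 17.3425 years

17.34 years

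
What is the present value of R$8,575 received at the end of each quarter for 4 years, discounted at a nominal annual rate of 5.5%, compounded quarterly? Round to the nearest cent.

Periodic rate i = 0.055/4 = 0.01375; n = 4 × 4 = 16 periods.
Annuity factor a(16|0.01375) = 14.274728; PV = 8575 × 14.274728 = 122,405.7886

R$122,405.79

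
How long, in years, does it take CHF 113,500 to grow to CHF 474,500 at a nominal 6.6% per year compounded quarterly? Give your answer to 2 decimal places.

21.85 years

Periodic rate i = 0.066/4 = 0.0165.
n = ln(474500/113500) / ln(1+0.0165) = ln(4.18062) / 0.016365 = 87.4078 quarters
= 87.4078/4 years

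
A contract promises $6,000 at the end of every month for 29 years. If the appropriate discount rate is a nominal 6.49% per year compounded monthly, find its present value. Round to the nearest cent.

With 12 periods per year: i = 0.00540833, n = 348.
Annuity factor a(348|0.00540833) = 156.602004; PV = 6000 × 156.602004 = 939,612.0246

$939,612.02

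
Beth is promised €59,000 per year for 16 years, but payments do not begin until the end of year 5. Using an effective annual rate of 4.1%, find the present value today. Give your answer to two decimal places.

€581,115.62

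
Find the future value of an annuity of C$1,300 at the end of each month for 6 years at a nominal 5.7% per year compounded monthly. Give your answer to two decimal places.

With 12 periods per year: i = 0.00475, n = 72.
Accumulation factor s(72|0.00475) = 85.604403; FV = 1300 × 85.604403 = 111,285.7237

C$111,285.72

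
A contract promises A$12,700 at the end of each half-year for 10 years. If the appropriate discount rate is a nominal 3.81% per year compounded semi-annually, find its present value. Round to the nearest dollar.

A$209,580

With 2 periods per year: i = 0.01905, n = 20.
PV = PMT · [1 − (1+i)^(−n)] / i = 12700 · 16.502336 = 209,579.6616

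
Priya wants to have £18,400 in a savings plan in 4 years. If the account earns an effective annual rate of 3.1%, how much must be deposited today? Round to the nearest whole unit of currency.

PV = FV·(1+i)^(−n) = 18,400 × 0.885045 = 16,284.8275

£16,285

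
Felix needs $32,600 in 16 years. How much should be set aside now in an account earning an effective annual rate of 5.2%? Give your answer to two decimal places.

PV = FV·(1+i)^(−n) = 32,600 × 0.444374 = 14,486.5765

$14,486.58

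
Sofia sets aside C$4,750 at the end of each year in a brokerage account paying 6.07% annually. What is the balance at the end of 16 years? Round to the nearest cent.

C$122,649.11

FV = 4750 × [(1+0.0607)^16 − 1] / 0.0607 = 4750 × 25.820865 = 122,649.1074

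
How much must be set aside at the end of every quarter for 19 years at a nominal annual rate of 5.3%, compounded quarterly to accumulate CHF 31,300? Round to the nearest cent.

CHF 241.21

Periodic rate i = 0.053/4 = 0.01325; n = 19 × 4 = 76 periods.
PMT = 31300 / ( [(1+0.01325)^76 − 1] / 0.01325 ) = 31300 / 129.761052 = 241.2126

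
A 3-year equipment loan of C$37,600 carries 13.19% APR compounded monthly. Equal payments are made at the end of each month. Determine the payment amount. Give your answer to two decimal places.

i = 0.1319/12 = 0.0109917 per month; n = 3·12 = 36.
PMT = 37600 / ( [1 − (1+0.0109917)^(−36)] / 0.0109917 ) = 37600 / 29.598461 = 1,270.3363

C$1,270.34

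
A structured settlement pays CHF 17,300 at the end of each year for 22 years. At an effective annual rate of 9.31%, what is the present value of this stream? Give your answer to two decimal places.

PV = PMT · [1 − (1+i)^(−n)] / i = 17300 · 9.225720 = 159,604.9535

CHF 159,604.95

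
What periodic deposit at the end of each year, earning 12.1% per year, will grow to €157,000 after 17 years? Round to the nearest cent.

€3,181.54

PMT = 157000 / ( [(1+0.121)^17 − 1] / 0.121 ) = 157000 / 49.347151 = 3,181.5413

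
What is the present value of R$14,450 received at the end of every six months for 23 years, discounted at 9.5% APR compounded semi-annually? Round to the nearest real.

R$268,228

With 2 periods per year: i = 0.0475, n = 46.
PV = PMT · [1 − (1+i)^(−n)] / i = 14450 · 18.562508 = 268,228.2378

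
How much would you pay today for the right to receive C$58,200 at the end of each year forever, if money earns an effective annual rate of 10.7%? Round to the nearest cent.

C$543,925.23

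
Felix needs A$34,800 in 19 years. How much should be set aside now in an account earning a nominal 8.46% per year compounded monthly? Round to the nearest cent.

A$7,013.64

With 12 periods per year: i = 0.00705, n = 228.
PV = 34,800 / (1 + 0.00705)^228 = 34,800 / 4.961759 = 7,013.6411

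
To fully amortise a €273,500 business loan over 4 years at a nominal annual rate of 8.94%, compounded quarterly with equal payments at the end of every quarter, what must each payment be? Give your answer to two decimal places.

€20,520.21

With 4 periods per year: i = 0.02235, n = 16.
PMT = 273500 / ( [1 − (1+0.02235)^(−16)] / 0.02235 ) = 273500 / 13.328323 = 20,520.2104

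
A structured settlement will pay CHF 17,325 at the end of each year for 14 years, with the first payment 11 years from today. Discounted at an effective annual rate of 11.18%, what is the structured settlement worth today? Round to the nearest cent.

Value one period before first payment (t=10): 17325 × [1 − (1+0.1118)^(−14)] / 0.1118 = 17325 × 6.915998 = 119,819.6656
Discount back 10 years: 119,819.6656 × (1+0.1118)^(−10) = 119,819.6656 × 0.346524 = 41,520.3883

CHF 41,520.39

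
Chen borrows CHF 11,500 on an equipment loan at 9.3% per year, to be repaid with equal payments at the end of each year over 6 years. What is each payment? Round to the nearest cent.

PMT = 11500 / ( [1 − (1+0.093)^(−6)] / 0.093 ) = 11500 / 4.446077 = 2,586.5501

CHF 2,586.55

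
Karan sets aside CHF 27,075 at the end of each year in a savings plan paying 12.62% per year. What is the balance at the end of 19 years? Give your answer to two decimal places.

CHF 1,837,585.70

Accumulation factor s(19|0.1262) = 67.870201; FV = 27075 × 67.870201 = 1,837,585.7045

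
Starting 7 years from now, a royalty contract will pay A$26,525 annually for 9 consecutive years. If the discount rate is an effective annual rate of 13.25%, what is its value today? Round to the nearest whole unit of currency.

A$63,923

Value one period before first payment (t=6): 26525 × [1 − (1+0.1325)^(−9)] / 0.1325 = 26525 × 5.084307 = 134,861.2425
Discount back 6 years: 134,861.2425 × (1+0.1325)^(−6) = 134,861.2425 × 0.473992 = 63,923.1094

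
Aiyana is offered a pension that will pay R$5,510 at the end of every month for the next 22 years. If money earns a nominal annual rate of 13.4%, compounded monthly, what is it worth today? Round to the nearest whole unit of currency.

R$467,129

i = 0.134/12 = 0.0111667 per month; n = 22·12 = 264.
Annuity factor a(264|0.0111667) = 84.778355; PV = 5510 × 84.778355 = 467,128.7337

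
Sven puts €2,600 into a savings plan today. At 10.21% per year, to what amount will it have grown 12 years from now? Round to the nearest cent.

FV = 2,600 × (1 + 0.1021)^12 = 8,348.8254

€8,348.83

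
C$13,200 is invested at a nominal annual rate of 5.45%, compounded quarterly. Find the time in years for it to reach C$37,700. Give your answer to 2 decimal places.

19.39 years

Periodic rate i = 0.0545/4 = 0.013625.
(1+i)^n = 37700/13200 = 2.85606, so n = ln 2.85606 / ln 1.01362 = 77.5469 quarters
= 77.5469/4 years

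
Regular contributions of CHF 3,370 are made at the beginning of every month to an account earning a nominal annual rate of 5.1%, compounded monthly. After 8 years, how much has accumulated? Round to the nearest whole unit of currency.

CHF 400,152

With 12 periods per year: i = 0.00425, n = 96.
FV = PMT · [(1+i)^n − 1] / i × (1+i) = 3370 · 118.739591 = 400,152.4218
(Beginning-of-period payments → annuity-due factor ×(1+i).)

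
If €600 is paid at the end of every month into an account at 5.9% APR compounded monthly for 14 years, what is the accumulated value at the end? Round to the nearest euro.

With 12 periods per year: i = 0.00491667, n = 168.
Accumulation factor s(168|0.00491667) = 260.246527; FV = 600 × 260.246527 = 156,147.9163

€156,148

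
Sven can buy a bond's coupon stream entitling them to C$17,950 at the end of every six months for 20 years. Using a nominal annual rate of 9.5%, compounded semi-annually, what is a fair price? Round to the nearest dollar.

i = 0.095/2 = 0.0475 per half-year; n = 20·2 = 40.
PV = PMT · [1 − (1+i)^(−n)] / i = 17950 · 17.763016 = 318,846.1406

C$318,846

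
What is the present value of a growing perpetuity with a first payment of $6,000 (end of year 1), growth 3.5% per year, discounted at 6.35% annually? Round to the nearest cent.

PV = PMT / (i − g) = 6000 / (0.0635 − 0.035) = 6000 / 0.028500 = 210,526.3158

$210,526.32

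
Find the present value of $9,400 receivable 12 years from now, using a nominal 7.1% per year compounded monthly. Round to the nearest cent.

Periodic rate i = 0.071/12 = 0.00591667; n = 12 × 12 = 144 periods.
PV = 9,400 / (1 + 0.00591667)^144 = 9,400 / 2.338453 = 4,019.7523

$4,019.75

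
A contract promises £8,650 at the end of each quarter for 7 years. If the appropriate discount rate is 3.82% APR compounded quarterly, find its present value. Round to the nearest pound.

Periodic rate i = 0.0382/4 = 0.00955; n = 7 × 4 = 28 periods.
PV = PMT · [1 − (1+i)^(−n)] / i = 8650 · 24.467168 = 211,640.9998

£211,641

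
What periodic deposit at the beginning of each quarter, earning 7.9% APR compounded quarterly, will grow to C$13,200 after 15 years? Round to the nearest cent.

Periodic rate i = 0.079/4 = 0.01975; n = 15 × 4 = 60 periods.
FV-annuity factor × (1+i) = 115.302877; PMT = 13200 / 115.302877 = 114.4811

C$114.48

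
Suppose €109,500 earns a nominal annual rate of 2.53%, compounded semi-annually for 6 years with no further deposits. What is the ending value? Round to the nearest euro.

€127,329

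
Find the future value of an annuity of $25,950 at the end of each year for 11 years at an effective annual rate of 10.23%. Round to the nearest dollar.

$486,893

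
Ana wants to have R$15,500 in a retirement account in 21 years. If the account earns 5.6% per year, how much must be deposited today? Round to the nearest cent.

PV = 15,500 / (1 + 0.056)^21 = 15,500 / 3.140091 = 4,936.1621

R$4,936.16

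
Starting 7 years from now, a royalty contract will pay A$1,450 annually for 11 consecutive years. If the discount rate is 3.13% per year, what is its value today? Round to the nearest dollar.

A$11,071

Value one period before first payment (t=6): 1450 × [1 − (1+0.0313)^(−11)] / 0.0313 = 1450 × 9.186355 = 13,320.2150
Discount back 6 years: 13,320.2150 × (1+0.0313)^(−6) = 13,320.2150 × 0.831170 = 11,071.3639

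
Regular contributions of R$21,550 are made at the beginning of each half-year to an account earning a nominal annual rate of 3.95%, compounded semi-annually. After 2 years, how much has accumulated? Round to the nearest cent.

Periodic rate i = 0.0395/2 = 0.01975; n = 2 × 2 = 4 periods.
Accumulation factor s(4|0.01975) × (1+i) = 4.201439; FV = 21550 × 4.201439 = 90,541.0168
(Beginning-of-period payments → annuity-due factor ×(1+i).)

R$90,541.02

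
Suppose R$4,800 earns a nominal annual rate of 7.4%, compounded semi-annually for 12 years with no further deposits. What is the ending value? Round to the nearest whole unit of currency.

R$11,480

Periodic rate i = 0.074/2 = 0.037; n = 12 × 2 = 24 periods.
FV = 4,800 × (1 + 0.037)^24 = 11,479.7225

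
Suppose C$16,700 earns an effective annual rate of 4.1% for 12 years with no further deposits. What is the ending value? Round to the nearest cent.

16,700 × (1+0.041)^12 = 16,700 × 1.619604 = 27,047.3814

C$27,047.38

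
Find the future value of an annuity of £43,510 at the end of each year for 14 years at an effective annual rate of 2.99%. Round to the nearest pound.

Accumulation factor s(14|0.0299) = 17.074752; FV = 43510 × 17.074752 = 742,922.4447

£742,922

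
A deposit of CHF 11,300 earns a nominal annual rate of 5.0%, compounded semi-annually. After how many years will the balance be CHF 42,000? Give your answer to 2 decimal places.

26.58 years

Periodic rate i = 0.05/2 = 0.025.
(1+i)^n = 42000/11300 = 3.71681, so n = ln 3.71681 / ln 1.025 = 53.1684 half-years
= 53.1684/2 years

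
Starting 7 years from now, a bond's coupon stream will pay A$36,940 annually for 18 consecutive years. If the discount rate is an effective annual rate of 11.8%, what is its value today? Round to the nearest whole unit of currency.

A$138,783

PV at t=6 (ordinary 18-year annuity): 36940 × a(18|0.118) = 36940 × 7.336515 = 271,010.8753
Discount back 6 years: 271,010.8753 × (1+0.118)^(−6) = 271,010.8753 × 0.512093 = 138,782.8806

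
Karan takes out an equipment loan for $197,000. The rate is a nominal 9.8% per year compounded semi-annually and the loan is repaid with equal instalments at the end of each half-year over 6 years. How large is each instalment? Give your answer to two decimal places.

Periodic rate i = 0.098/2 = 0.049; n = 6 × 2 = 12 periods.
Annuity-PV factor = 8.913452; PMT = 197000 / 8.913452 = 22,101.4257

$22,101.43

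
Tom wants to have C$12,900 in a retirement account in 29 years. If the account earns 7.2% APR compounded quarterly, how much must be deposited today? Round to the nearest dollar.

C$1,629

i = 0.072/4 = 0.018 per quarter; n = 29·4 = 116.
PV = 12,900 / (1 + 0.018)^116 = 12,900 / 7.920311 = 1,628.7239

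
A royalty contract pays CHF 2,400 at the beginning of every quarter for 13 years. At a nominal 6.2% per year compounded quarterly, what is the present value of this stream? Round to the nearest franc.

i = 0.062/4 = 0.0155 per quarter; n = 13·4 = 52.
PV = PMT · [1 − (1+i)^(−n)] / i × (1+i) = 2400 · 36.072456 = 86,573.8943
(Beginning-of-period payments → annuity-due factor ×(1+i).)

CHF 86,574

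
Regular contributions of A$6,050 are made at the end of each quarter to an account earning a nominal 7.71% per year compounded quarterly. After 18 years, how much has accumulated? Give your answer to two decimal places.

A$927,030.52

Periodic rate i = 0.0771/4 = 0.019275; n = 18 × 4 = 72 periods.
FV = 6050 × [(1+0.019275)^72 − 1] / 0.019275 = 6050 × 153.228185 = 927,030.5168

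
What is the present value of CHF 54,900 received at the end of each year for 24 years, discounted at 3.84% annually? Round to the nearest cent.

CHF 850,940.42

Annuity factor a(24|0.0384) = 15.499825; PV = 54900 × 15.499825 = 850,940.4196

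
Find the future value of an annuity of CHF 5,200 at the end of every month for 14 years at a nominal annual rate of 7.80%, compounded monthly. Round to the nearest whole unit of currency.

i = 0.078/12 = 0.0065 per month; n = 14·12 = 168.
Accumulation factor s(168|0.0065) = 303.033221; FV = 5200 × 303.033221 = 1,575,772.7503

CHF 1,575,773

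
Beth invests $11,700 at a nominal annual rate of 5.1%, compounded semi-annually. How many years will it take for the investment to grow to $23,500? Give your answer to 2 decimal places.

Periodic rate i = 0.051/2 = 0.0255.
n = ln(23500/11700) / ln(1+0.0255) = ln(2.00855) / 0.025180 = 27.6967 half-years
= 27.6967/2 years

13.85 years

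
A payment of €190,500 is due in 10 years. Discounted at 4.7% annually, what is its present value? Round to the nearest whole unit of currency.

Discount factor = (1+0.047)^(−10) = 0.631732; PV = 190,500 × 0.631732 = 120,345.0310

€120,345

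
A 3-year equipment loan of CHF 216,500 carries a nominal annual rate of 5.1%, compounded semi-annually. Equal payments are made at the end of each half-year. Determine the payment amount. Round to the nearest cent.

Periodic rate i = 0.051/2 = 0.0255; n = 3 × 2 = 6 periods.
Annuity-PV factor = 5.498927; PMT = 216500 / 5.498927 = 39,371.3207

CHF 39,371.32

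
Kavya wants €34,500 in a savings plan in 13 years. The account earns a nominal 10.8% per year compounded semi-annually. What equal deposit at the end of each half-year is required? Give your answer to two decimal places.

With 2 periods per year: i = 0.054, n = 26.
FV-annuity factor = 54.169382; PMT = 34500 / 54.169382 = 636.8912

€636.89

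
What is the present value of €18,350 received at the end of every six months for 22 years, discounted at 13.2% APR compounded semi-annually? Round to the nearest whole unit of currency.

€261,328

i = 0.132/2 = 0.066 per half-year; n = 22·2 = 44.
Annuity factor a(44|0.066) = 14.241310; PV = 18350 × 14.241310 = 261,328.0474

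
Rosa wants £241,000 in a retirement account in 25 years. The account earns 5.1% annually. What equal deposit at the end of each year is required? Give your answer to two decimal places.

£4,980.33

FV-annuity factor = 48.390405; PMT = 241000 / 48.390405 = 4,980.3262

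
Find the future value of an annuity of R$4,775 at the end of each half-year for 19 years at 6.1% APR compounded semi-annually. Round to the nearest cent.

Periodic rate i = 0.061/2 = 0.0305; n = 19 × 2 = 38 periods.
Accumulation factor s(38|0.0305) = 69.902136; FV = 4775 × 69.902136 = 333,782.6977

R$333,782.70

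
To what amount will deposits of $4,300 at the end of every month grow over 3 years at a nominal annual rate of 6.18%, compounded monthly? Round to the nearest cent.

$169,601.41

i = 0.0618/12 = 0.00515 per month; n = 3·12 = 36.
FV = 4300 × [(1+0.00515)^36 − 1] / 0.00515 = 4300 × 39.442189 = 169,601.4125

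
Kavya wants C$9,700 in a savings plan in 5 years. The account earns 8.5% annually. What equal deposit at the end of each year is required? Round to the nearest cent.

FV-annuity factor = 5.925373; PMT = 9700 / 5.925373 = 1,637.0278

C$1,637.03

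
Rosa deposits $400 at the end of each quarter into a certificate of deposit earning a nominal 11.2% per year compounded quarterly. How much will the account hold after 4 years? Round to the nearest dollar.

i = 0.112/4 = 0.028 per quarter; n = 4·4 = 16.
Accumulation factor s(16|0.028) = 19.841821; FV = 400 × 19.841821 = 7,936.7284

$7,937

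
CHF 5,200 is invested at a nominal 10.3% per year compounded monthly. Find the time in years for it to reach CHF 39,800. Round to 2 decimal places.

19.84 years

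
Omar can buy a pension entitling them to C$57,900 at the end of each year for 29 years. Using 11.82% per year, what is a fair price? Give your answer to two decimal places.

PV = 57900 × [1 − (1+0.1182)^(−29)] / 0.1182 = 57900 × 8.128864 = 470,661.2078

C$470,661.21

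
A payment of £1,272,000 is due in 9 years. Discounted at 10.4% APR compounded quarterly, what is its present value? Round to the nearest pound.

£504,873

With 4 periods per year: i = 0.026, n = 36.
PV = 1,272,000 / (1 + 0.026)^36 = 1,272,000 / 2.519446 = 504,872.9740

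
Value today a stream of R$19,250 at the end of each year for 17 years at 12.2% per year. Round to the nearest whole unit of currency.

R$135,493

Annuity factor a(17|0.122) = 7.038580; PV = 19250 × 7.038580 = 135,492.6625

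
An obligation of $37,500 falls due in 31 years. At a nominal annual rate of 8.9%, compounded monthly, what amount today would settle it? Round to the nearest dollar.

$2,400

With 12 periods per year: i = 0.00741667, n = 372.
Discount factor = (1+0.00741667)^(−372) = 0.064003; PV = 37,500 × 0.064003 = 2,400.1276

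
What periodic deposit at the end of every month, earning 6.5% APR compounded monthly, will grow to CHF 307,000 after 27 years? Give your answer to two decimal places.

CHF 349.64

With 12 periods per year: i = 0.00541667, n = 324.
FV-annuity factor = 878.053277; PMT = 307000 / 878.053277 = 349.6371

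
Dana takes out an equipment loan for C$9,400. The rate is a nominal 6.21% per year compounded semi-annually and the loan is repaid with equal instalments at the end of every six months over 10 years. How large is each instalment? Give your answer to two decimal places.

C$637.98

i = 0.0621/2 = 0.03105 per half-year; n = 10·2 = 20.
PMT = 9400 / ( [1 − (1+0.03105)^(−20)] / 0.03105 ) = 9400 / 14.734069 = 637.9772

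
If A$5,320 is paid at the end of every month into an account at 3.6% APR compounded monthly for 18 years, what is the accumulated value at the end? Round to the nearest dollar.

With 12 periods per year: i = 0.003, n = 216.
FV = PMT · [(1+i)^n − 1] / i = 5320 · 303.286666 = 1,613,485.0622

A$1,613,485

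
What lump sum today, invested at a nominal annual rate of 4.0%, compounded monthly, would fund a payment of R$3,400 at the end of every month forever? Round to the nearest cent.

Periodic rate i = 0.04/12 = 0.00333333.
PV = C/r = 3400/0.00333333 = 1,020,000.0000

R$1,020,000.00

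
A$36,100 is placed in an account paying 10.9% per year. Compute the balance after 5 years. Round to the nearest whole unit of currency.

A$60,557

36,100 × (1+0.109)^5 = 36,100 × 1.677481 = 60,557.0810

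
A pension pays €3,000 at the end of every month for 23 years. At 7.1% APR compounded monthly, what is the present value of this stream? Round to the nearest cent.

€407,517.51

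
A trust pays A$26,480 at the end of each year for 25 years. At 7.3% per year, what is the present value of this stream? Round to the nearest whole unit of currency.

A$300,423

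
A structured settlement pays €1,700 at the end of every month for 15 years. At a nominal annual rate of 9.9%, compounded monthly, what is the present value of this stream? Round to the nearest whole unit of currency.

Periodic rate i = 0.099/12 = 0.00825; n = 15 × 12 = 180 periods.
PV = 1700 × [1 − (1+0.00825)^(−180)] / 0.00825 = 1700 × 93.589523 = 159,102.1888

€159,102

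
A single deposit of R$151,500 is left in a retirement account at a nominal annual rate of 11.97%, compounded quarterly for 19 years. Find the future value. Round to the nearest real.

R$1,424,421

i = 0.1197/4 = 0.029925 per quarter; n = 19·4 = 76.
151,500 × (1+0.029925)^76 = 151,500 × 9.402116 = 1,424,420.5996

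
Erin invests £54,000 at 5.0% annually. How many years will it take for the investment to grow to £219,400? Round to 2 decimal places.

n = ln(219400/54000) / ln(1+0.05) = ln(4.06296) / 0.048790 = 28.7335 years

28.73 years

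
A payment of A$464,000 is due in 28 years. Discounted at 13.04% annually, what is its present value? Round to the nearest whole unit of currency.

PV = FV·(1+i)^(−n) = 464,000 × 0.032322 = 14,997.4635

A$14,997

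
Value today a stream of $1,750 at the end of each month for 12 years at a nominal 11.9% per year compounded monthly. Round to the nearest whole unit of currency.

Periodic rate i = 0.119/12 = 0.00991667; n = 12 × 12 = 144 periods.
Annuity factor a(144|0.00991667) = 76.489347; PV = 1750 × 76.489347 = 133,856.3572

$133,856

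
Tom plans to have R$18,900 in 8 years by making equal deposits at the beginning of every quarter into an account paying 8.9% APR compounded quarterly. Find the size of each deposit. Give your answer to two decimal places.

R$402.43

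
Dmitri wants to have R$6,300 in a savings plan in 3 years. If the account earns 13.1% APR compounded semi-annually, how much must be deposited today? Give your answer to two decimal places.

Periodic rate i = 0.131/2 = 0.0655; n = 3 × 2 = 6 periods.
Discount factor = (1+0.0655)^(−6) = 0.683407; PV = 6,300 × 0.683407 = 4,305.4626

R$4,305.46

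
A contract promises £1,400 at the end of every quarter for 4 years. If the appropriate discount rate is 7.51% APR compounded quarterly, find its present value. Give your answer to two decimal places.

With 4 periods per year: i = 0.018775, n = 16.
PV = 1400 × [1 − (1+0.018775)^(−16)] / 0.018775 = 1400 × 13.710395 = 19,194.5535

£19,194.55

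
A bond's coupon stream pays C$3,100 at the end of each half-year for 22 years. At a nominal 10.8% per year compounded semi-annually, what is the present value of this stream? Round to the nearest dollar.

With 2 periods per year: i = 0.054, n = 44.
PV = 3100 × [1 − (1+0.054)^(−44)] / 0.054 = 3100 × 16.687809 = 51,732.2089

C$51,732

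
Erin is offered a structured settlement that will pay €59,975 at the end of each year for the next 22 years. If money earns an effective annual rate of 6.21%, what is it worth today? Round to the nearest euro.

€709,191

Annuity factor a(22|0.0621) = 11.824778; PV = 59975 × 11.824778 = 709,191.0366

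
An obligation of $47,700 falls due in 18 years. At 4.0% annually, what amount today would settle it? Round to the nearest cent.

PV = 47,700 / (1 + 0.04)^18 = 47,700 / 2.025817 = 23,546.0614

$23,546.06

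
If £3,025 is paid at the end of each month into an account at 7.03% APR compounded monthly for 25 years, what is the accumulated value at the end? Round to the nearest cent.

£2,462,135.97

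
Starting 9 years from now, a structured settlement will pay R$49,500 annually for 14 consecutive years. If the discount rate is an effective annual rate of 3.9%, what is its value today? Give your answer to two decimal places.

R$387,565.28

Value one period before first payment (t=8): 49500 × [1 − (1+0.039)^(−14)] / 0.039 = 49500 × 10.633202 = 526,343.4826
PV₀ = 526,343.4826 / (1+0.039)^8 = 526,343.4826 / 1.358077 = 387,565.2848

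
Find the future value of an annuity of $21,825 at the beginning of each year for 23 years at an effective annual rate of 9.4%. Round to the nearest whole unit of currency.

FV = 21825 × [(1+0.094)^23 − 1] / 0.094 × (1+i) = 21825 × 80.255854 = 1,751,584.0158
Payments are at the start of each period, so multiply by (1+i).

$1,751,584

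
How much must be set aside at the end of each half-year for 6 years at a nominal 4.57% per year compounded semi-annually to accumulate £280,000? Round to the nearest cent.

£20,544.29

i = 0.0457/2 = 0.02285 per half-year; n = 6·2 = 12.
FV-annuity factor = 13.629094; PMT = 280000 / 13.629094 = 20,544.2851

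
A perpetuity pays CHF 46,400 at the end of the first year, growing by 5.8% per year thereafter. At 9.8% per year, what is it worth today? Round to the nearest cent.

PV = PMT / (i − g) = 46400 / (0.098 − 0.058) = 46400 / 0.040000 = 1,160,000.0000

CHF 1,160,000.00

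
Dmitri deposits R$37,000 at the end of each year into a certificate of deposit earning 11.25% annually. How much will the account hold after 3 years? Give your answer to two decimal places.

R$123,955.78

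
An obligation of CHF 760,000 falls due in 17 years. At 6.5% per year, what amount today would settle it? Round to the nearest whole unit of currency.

CHF 260,538

Discount factor = (1+0.065)^(−17) = 0.342813; PV = 760,000 × 0.342813 = 260,537.5111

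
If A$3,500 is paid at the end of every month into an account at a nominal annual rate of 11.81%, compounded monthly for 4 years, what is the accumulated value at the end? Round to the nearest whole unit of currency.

A$213,428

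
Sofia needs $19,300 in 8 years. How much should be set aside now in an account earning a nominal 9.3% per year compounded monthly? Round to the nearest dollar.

With 12 periods per year: i = 0.00775, n = 96.
PV = 19,300 / (1 + 0.00775)^96 = 19,300 / 2.098309 = 9,197.8824

$9,198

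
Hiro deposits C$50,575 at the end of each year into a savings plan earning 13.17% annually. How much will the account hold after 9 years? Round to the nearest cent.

Accumulation factor s(9|0.1317) = 15.527424; FV = 50575 × 15.527424 = 785,299.4763

C$785,299.48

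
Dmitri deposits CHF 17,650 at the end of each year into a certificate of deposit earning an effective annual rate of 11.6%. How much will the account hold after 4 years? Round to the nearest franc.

CHF 83,862

FV = PMT · [(1+i)^n − 1] / i = 17650 · 4.751385 = 83,861.9434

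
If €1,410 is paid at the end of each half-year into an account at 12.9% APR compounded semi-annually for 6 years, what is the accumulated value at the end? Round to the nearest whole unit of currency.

€24,421

i = 0.129/2 = 0.0645 per half-year; n = 6·2 = 12.
FV = PMT · [(1+i)^n − 1] / i = 1410 · 17.319880 = 24,421.0307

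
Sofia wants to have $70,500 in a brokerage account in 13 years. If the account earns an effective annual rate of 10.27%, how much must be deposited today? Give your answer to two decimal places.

PV = FV·(1+i)^(−n) = 70,500 × 0.280578 = 19,780.7725

$19,780.77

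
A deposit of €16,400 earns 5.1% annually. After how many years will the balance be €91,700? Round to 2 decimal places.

34.60 years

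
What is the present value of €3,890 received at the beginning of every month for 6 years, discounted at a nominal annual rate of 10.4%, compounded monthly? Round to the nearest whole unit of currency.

i = 0.104/12 = 0.00866667 per month; n = 6·12 = 72.
PV = 3890 × [1 − (1+0.00866667)^(−72)] / 0.00866667 × (1+i) = 3890 × 53.858217 = 209,508.4660
(Beginning-of-period payments → annuity-due factor ×(1+i).)

€209,508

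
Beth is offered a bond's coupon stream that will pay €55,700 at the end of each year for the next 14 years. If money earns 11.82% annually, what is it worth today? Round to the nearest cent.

PV = 55700 × [1 − (1+0.1182)^(−14)] / 0.1182 = 55700 × 6.689681 = 372,615.2197

€372,615.22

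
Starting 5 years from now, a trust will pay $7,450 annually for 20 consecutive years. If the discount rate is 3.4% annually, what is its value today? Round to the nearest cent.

Value one period before first payment (t=4): 7450 × [1 − (1+0.034)^(−20)] / 0.034 = 7450 × 14.341867 = 106,846.9083
PV₀ = 106,846.9083 / (1+0.034)^4 = 106,846.9083 / 1.143095 = 93,471.6276

$93,471.63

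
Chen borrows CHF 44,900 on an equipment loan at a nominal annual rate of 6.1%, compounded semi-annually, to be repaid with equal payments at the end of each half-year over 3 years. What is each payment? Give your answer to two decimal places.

With 2 periods per year: i = 0.0305, n = 6.
Annuity-PV factor = 5.408226; PMT = 44900 / 5.408226 = 8,302.1686

CHF 8,302.17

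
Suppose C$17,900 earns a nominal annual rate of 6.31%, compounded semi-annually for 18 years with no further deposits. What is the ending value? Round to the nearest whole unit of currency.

Periodic rate i = 0.0631/2 = 0.03155; n = 18 × 2 = 36 periods.
FV = PV·(1+i)^n = 17,900 × 3.059498 = 54,765.0178

C$54,765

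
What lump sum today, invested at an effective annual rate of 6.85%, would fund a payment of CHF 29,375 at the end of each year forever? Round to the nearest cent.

CHF 428,832.12

PV = PMT / i = 29375 / 0.0685 = 428,832.1168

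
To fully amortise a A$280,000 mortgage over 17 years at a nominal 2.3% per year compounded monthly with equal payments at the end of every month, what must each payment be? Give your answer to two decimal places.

With 12 periods per year: i = 0.00191667, n = 204.
PMT = 280000 / ( [1 − (1+0.00191667)^(−204)] / 0.00191667 ) = 280000 / 168.713048 = 1,659.6227

A$1,659.62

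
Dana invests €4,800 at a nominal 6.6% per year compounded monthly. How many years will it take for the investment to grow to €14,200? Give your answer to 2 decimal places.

Periodic rate i = 0.066/12 = 0.0055.
(1+i)^n = 14200/4800 = 2.95833, so n = ln 2.95833 / ln 1.0055 = 197.7466 months
= 197.7466/12 years

16.48 years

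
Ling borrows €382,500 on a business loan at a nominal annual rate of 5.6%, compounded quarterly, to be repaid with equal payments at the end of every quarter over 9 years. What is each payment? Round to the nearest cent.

€13,599.13

i = 0.056/4 = 0.014 per quarter; n = 9·4 = 36.
Annuity-PV factor = 28.126808; PMT = 382500 / 28.126808 = 13,599.1259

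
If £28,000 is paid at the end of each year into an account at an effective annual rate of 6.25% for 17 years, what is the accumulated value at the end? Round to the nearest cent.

£807,653.96

Accumulation factor s(17|0.0625) = 28.844784; FV = 28000 × 28.844784 = 807,653.9647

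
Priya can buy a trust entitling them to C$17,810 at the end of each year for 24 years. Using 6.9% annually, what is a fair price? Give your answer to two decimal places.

C$206,074.43

PV = PMT · [1 − (1+i)^(−n)] / i = 17810 · 11.570715 = 206,074.4303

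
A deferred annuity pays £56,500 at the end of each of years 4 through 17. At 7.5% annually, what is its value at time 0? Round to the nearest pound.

PV at t=3 (ordinary 14-year annuity): 56500 × a(14|0.075) = 56500 × 8.489154 = 479,637.1855
Discount back 3 years: 479,637.1855 × (1+0.075)^(−3) = 479,637.1855 × 0.804961 = 386,089.0220

£386,089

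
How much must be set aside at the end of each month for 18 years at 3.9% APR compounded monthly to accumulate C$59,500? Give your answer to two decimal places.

Periodic rate i = 0.039/12 = 0.00325; n = 18 × 12 = 216 periods.
FV-annuity factor = 312.458073; PMT = 59500 / 312.458073 = 190.4255

C$190.43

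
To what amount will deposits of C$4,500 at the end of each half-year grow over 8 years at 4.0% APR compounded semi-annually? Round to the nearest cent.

C$83,876.78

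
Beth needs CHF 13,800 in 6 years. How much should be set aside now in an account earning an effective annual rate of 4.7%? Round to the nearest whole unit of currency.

Discount factor = (1+0.047)^(−6) = 0.759137; PV = 13,800 × 0.759137 = 10,476.0846

CHF 10,476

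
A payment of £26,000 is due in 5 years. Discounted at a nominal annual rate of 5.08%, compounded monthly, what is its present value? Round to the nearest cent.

With 12 periods per year: i = 0.00423333, n = 60.
PV = 26,000 / (1 + 0.00423333)^60 = 26,000 / 1.288481 = 20,178.8022

£20,178.80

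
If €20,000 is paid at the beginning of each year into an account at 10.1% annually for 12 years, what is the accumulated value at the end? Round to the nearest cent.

FV = PMT · [(1+i)^n − 1] / i × (1+i) = 20000 · 23.686080 = 473,721.5980
(Beginning-of-period payments → annuity-due factor ×(1+i).)

€473,721.60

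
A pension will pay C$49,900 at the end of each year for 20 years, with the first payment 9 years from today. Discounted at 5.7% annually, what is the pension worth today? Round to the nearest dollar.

C$376,450

Value one period before first payment (t=8): 49900 × [1 − (1+0.057)^(−20)] / 0.057 = 49900 × 11.754568 = 586,552.9635
PV₀ = 586,552.9635 / (1+0.057)^8 = 586,552.9635 / 1.558116 = 376,450.0290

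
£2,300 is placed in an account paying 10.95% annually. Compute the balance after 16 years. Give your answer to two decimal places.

£12,127.32

2,300 × (1+0.1095)^16 = 2,300 × 5.272747 = 12,127.3173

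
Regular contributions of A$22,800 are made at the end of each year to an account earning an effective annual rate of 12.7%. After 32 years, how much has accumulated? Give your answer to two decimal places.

FV = PMT · [(1+i)^n − 1] / i = 22800 · 353.337504 = 8,056,095.0940

A$8,056,095.09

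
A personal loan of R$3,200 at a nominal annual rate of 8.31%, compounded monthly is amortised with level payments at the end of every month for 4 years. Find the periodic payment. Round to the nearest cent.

Periodic rate i = 0.0831/12 = 0.006925; n = 4 × 12 = 48 periods.
Annuity-PV factor = 40.718770; PMT = 3200 / 40.718770 = 78.5878

R$78.59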